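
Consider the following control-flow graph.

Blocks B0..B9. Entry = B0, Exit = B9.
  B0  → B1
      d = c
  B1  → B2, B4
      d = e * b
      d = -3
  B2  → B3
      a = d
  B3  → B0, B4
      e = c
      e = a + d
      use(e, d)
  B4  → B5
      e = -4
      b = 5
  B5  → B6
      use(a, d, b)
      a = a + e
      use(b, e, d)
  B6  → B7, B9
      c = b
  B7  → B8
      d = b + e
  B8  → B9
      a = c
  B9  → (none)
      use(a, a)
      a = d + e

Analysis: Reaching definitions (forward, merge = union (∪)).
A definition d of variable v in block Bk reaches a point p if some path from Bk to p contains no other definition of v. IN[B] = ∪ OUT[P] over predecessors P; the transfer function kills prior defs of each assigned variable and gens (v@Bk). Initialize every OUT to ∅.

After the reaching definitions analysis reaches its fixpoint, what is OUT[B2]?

Answer: {a@B2, d@B1, e@B3}

Trace:
Fixpoint table:
  B0:  IN={a@B2, d@B1, e@B3}  OUT={a@B2, d@B0, e@B3}
  B1:  IN={a@B2, d@B0, e@B3}  OUT={a@B2, d@B1, e@B3}
  B2:  IN={a@B2, d@B1, e@B3}  OUT={a@B2, d@B1, e@B3}
  B3:  IN={a@B2, d@B1, e@B3}  OUT={a@B2, d@B1, e@B3}
  B4:  IN={a@B2, d@B1, e@B3}  OUT={a@B2, b@B4, d@B1, e@B4}
  B5:  IN={a@B2, b@B4, d@B1, e@B4}  OUT={a@B5, b@B4, d@B1, e@B4}
  B6:  IN={a@B5, b@B4, d@B1, e@B4}  OUT={a@B5, b@B4, c@B6, d@B1, e@B4}
  B7:  IN={a@B5, b@B4, c@B6, d@B1, e@B4}  OUT={a@B5, b@B4, c@B6, d@B7, e@B4}
  B8:  IN={a@B5, b@B4, c@B6, d@B7, e@B4}  OUT={a@B8, b@B4, c@B6, d@B7, e@B4}
  B9:  IN={a@B5, a@B8, b@B4, c@B6, d@B1, d@B7, e@B4}  OUT={a@B9, b@B4, c@B6, d@B1, d@B7, e@B4}

Merge at B2: IN[B2] = OUT[B1] = {a@B2, d@B1, e@B3}
Applying B2's transfer function to that IN value gives OUT[B2] (row B2 above).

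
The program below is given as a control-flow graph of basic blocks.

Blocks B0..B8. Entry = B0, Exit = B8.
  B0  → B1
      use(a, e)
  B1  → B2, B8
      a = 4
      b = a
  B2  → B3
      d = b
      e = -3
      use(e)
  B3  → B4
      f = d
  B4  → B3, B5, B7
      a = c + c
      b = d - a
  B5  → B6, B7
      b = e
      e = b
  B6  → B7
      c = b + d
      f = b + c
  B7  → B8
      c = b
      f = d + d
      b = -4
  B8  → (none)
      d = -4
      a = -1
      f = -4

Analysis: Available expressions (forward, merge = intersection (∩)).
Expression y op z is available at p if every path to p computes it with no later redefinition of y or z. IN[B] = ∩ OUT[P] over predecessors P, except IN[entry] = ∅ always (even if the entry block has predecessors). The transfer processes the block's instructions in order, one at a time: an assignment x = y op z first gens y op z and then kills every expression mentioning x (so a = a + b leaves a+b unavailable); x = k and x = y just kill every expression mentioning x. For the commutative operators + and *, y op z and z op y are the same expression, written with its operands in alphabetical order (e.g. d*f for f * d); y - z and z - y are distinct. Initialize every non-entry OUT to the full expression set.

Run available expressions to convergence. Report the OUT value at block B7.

Per-block solution:
  B0:  IN={}  OUT={}
  B1:  IN={}  OUT={}
  B2:  IN={}  OUT={}
  B3:  IN={}  OUT={}
  B4:  IN={}  OUT={c+c, d-a}
  B5:  IN={c+c, d-a}  OUT={c+c, d-a}
  B6:  IN={c+c, d-a}  OUT={b+c, b+d, d-a}
  B7:  IN={d-a}  OUT={d+d, d-a}
  B8:  IN={}  OUT={}

Merge at B7: IN[B7] = OUT[B4] ∩ OUT[B5] ∩ OUT[B6] = {d-a}
Applying B7's transfer function to that IN value gives OUT[B7] (row B7 above).

Answer: {d+d, d-a}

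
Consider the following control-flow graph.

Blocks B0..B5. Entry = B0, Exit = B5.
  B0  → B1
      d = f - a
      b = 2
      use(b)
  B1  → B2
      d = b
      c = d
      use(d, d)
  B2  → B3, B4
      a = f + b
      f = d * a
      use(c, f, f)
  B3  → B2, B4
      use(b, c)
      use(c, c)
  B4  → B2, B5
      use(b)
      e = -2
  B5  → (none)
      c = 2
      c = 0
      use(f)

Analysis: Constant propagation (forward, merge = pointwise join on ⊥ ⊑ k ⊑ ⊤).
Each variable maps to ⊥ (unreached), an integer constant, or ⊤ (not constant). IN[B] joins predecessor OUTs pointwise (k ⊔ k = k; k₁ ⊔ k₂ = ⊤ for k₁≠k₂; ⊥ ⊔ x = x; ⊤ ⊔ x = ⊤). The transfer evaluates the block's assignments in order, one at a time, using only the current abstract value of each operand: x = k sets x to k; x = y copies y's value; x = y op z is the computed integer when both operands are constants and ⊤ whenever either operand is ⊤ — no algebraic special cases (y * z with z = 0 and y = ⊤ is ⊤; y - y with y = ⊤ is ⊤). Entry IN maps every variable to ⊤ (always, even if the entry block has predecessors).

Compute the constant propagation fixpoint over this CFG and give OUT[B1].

Fixpoint table:
  B0:  IN=(all ⊤)  OUT={b:2; rest ⊤}
  B1:  IN={b:2; rest ⊤}  OUT={b:2, c:2, d:2; rest ⊤}
  B2:  IN={b:2, c:2, d:2; rest ⊤}  OUT={b:2, c:2, d:2; rest ⊤}
  B3:  IN={b:2, c:2, d:2; rest ⊤}  OUT={b:2, c:2, d:2; rest ⊤}
  B4:  IN={b:2, c:2, d:2; rest ⊤}  OUT={b:2, c:2, d:2, e:-2; rest ⊤}
  B5:  IN={b:2, c:2, d:2, e:-2; rest ⊤}  OUT={b:2, c:0, d:2, e:-2; rest ⊤}

Merge at B1: IN[B1] = OUT[B0] = {a: ⊤, b: 2, c: ⊤, d: ⊤, e: ⊤, f: ⊤}
Applying B1's transfer function to that IN value gives OUT[B1] (row B1 above).

Answer: {a: ⊤, b: 2, c: 2, d: 2, e: ⊤, f: ⊤}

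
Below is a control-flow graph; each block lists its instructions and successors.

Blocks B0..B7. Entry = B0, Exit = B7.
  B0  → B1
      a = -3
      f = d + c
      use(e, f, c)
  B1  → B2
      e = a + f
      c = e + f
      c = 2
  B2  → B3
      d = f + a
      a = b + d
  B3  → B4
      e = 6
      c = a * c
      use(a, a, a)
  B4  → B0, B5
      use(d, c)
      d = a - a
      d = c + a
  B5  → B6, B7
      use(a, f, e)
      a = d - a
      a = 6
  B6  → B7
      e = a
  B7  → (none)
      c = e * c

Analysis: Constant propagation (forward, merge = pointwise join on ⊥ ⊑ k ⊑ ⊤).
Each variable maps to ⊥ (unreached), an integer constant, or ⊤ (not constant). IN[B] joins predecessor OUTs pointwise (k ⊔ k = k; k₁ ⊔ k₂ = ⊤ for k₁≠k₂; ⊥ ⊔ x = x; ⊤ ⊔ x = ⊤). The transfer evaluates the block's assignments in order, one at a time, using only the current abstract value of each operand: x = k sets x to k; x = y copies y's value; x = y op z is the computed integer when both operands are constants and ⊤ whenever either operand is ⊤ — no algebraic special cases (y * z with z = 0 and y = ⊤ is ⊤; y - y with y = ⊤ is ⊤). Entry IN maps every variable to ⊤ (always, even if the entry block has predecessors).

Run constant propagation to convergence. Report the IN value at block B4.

Fixpoint table:
  B0:  IN=(all ⊤)  OUT={a:-3; rest ⊤}
  B1:  IN={a:-3; rest ⊤}  OUT={a:-3, c:2; rest ⊤}
  B2:  IN={a:-3, c:2; rest ⊤}  OUT={c:2; rest ⊤}
  B3:  IN={c:2; rest ⊤}  OUT={e:6; rest ⊤}
  B4:  IN={e:6; rest ⊤}  OUT={e:6; rest ⊤}
  B5:  IN={e:6; rest ⊤}  OUT={a:6, e:6; rest ⊤}
  B6:  IN={a:6, e:6; rest ⊤}  OUT={a:6, e:6; rest ⊤}
  B7:  IN={a:6, e:6; rest ⊤}  OUT={a:6, e:6; rest ⊤}

Merge at B4: IN[B4] = OUT[B3] = {a: ⊤, b: ⊤, c: ⊤, d: ⊤, e: 6, f: ⊤}

Answer: {a: ⊤, b: ⊤, c: ⊤, d: ⊤, e: 6, f: ⊤}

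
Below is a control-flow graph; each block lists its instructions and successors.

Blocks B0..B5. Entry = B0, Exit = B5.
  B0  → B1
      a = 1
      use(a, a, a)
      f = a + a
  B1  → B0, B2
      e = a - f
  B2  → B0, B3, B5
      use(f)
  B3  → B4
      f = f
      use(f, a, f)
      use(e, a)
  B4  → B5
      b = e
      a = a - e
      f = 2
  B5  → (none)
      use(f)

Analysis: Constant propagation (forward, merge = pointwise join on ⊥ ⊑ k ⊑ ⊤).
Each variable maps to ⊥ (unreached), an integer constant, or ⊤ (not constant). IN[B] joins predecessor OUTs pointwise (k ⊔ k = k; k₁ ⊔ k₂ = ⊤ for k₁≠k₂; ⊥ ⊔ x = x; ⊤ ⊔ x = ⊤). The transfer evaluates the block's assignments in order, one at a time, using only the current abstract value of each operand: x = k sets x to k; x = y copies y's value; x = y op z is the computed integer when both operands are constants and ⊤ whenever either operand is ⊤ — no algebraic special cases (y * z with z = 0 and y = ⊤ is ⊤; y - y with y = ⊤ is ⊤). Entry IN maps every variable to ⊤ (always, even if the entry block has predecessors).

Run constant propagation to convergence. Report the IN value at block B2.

Answer: {a: 1, b: ⊤, c: ⊤, d: ⊤, e: -1, f: 2}

Derivation:
Converged values:
  B0:  IN=(all ⊤)  OUT={a:1, f:2; rest ⊤}
  B1:  IN={a:1, f:2; rest ⊤}  OUT={a:1, e:-1, f:2; rest ⊤}
  B2:  IN={a:1, e:-1, f:2; rest ⊤}  OUT={a:1, e:-1, f:2; rest ⊤}
  B3:  IN={a:1, e:-1, f:2; rest ⊤}  OUT={a:1, e:-1, f:2; rest ⊤}
  B4:  IN={a:1, e:-1, f:2; rest ⊤}  OUT={a:2, b:-1, e:-1, f:2; rest ⊤}
  B5:  IN={e:-1, f:2; rest ⊤}  OUT={e:-1, f:2; rest ⊤}

Merge at B2: IN[B2] = OUT[B1] = {a: 1, b: ⊤, c: ⊤, d: ⊤, e: -1, f: 2}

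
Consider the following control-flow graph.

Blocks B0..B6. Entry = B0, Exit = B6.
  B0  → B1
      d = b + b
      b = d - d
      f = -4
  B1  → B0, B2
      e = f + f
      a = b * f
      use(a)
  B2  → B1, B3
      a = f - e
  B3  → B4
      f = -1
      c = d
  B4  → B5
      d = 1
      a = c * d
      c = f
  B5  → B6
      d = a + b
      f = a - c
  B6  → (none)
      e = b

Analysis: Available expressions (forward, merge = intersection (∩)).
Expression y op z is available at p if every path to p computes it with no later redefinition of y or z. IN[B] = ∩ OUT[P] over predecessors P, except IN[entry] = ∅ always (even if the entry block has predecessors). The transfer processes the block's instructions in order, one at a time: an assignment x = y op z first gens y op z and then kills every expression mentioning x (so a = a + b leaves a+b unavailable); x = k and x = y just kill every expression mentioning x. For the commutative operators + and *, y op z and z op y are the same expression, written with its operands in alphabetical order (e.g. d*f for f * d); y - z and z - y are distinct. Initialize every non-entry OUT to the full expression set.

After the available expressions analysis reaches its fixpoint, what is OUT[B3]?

Answer: {d-d}

Working:
Fixpoint table:
  B0:   IN={}   OUT={d-d}
  B1:   IN={d-d}   OUT={b*f, d-d, f+f}
  B2:   IN={b*f, d-d, f+f}   OUT={b*f, d-d, f+f, f-e}
  B3:   IN={b*f, d-d, f+f, f-e}   OUT={d-d}
  B4:   IN={d-d}   OUT={}
  B5:   IN={}   OUT={a+b, a-c}
  B6:   IN={a+b, a-c}   OUT={a+b, a-c}

Merge at B3: IN[B3] = OUT[B2] = {b*f, d-d, f+f, f-e}
Applying B3's transfer function to that IN value gives OUT[B3] (row B3 above).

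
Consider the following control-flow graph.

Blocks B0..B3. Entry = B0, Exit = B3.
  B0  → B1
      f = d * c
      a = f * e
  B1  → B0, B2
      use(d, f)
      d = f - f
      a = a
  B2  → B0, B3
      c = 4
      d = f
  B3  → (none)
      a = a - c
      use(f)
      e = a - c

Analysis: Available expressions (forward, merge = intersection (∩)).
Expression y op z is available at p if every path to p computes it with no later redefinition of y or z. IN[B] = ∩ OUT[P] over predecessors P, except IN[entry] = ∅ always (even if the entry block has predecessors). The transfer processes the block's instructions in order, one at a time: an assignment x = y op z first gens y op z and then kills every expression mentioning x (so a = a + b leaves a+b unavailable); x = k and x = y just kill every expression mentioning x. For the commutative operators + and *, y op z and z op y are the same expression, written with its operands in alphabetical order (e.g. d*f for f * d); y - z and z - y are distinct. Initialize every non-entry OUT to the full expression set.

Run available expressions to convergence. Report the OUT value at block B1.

Answer: {e*f, f-f}

Trace:
Per-block solution:
  B0: | IN={} | OUT={c*d, e*f}
  B1: | IN={c*d, e*f} | OUT={e*f, f-f}
  B2: | IN={e*f, f-f} | OUT={e*f, f-f}
  B3: | IN={e*f, f-f} | OUT={a-c, f-f}

Merge at B1: IN[B1] = OUT[B0] = {c*d, e*f}
Applying B1's transfer function to that IN value gives OUT[B1] (row B1 above).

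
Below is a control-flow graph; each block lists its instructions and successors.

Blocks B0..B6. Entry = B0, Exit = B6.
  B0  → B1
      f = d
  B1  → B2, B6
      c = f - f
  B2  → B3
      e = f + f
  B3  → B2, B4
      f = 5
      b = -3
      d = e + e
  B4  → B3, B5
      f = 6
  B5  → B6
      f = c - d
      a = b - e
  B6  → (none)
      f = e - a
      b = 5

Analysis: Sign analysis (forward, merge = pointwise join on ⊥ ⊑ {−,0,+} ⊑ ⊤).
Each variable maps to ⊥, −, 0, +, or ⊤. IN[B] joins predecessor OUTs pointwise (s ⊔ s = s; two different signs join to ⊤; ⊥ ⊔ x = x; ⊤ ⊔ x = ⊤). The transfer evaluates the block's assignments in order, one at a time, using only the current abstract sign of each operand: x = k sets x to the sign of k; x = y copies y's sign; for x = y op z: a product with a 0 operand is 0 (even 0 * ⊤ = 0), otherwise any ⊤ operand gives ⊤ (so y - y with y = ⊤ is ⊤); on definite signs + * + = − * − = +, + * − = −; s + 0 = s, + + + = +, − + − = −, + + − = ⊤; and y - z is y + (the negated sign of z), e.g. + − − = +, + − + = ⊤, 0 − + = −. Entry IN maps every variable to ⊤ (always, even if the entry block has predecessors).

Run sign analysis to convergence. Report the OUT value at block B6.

Per-block solution:
  B0:  IN=(all ⊤)  OUT=(all ⊤)
  B1:  IN=(all ⊤)  OUT=(all ⊤)
  B2:  IN=(all ⊤)  OUT=(all ⊤)
  B3:  IN=(all ⊤)  OUT={b:-, f:+; rest ⊤}
  B4:  IN={b:-, f:+; rest ⊤}  OUT={b:-, f:+; rest ⊤}
  B5:  IN={b:-, f:+; rest ⊤}  OUT={b:-; rest ⊤}
  B6:  IN=(all ⊤)  OUT={b:+; rest ⊤}

Merge at B6: IN[B6] = OUT[B1] ⊔ OUT[B5] = {a: ⊤, b: ⊤, c: ⊤, d: ⊤, e: ⊤, f: ⊤}
Applying B6's transfer function to that IN value gives OUT[B6] (row B6 above).

Answer: {a: ⊤, b: +, c: ⊤, d: ⊤, e: ⊤, f: ⊤}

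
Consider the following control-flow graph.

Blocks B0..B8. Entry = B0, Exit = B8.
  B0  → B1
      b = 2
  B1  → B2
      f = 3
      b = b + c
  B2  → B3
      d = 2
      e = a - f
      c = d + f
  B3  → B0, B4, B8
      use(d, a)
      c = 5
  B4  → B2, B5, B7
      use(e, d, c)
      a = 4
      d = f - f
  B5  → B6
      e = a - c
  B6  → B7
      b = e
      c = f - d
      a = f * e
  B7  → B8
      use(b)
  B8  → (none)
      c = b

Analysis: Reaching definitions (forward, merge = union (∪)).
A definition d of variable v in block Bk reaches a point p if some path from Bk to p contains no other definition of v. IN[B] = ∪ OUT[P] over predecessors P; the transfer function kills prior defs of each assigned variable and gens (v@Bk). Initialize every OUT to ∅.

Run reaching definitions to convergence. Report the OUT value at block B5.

Answer: {a@B4, b@B1, c@B3, d@B4, e@B5, f@B1}

Trace:
Converged values:
  B0:  IN={a@B4, b@B1, c@B3, d@B2, e@B2, f@B1}  OUT={a@B4, b@B0, c@B3, d@B2, e@B2, f@B1}
  B1:  IN={a@B4, b@B0, c@B3, d@B2, e@B2, f@B1}  OUT={a@B4, b@B1, c@B3, d@B2, e@B2, f@B1}
  B2:  IN={a@B4, b@B1, c@B3, d@B2, d@B4, e@B2, f@B1}  OUT={a@B4, b@B1, c@B2, d@B2, e@B2, f@B1}
  B3:  IN={a@B4, b@B1, c@B2, d@B2, e@B2, f@B1}  OUT={a@B4, b@B1, c@B3, d@B2, e@B2, f@B1}
  B4:  IN={a@B4, b@B1, c@B3, d@B2, e@B2, f@B1}  OUT={a@B4, b@B1, c@B3, d@B4, e@B2, f@B1}
  B5:  IN={a@B4, b@B1, c@B3, d@B4, e@B2, f@B1}  OUT={a@B4, b@B1, c@B3, d@B4, e@B5, f@B1}
  B6:  IN={a@B4, b@B1, c@B3, d@B4, e@B5, f@B1}  OUT={a@B6, b@B6, c@B6, d@B4, e@B5, f@B1}
  B7:  IN={a@B4, a@B6, b@B1, b@B6, c@B3, c@B6, d@B4, e@B2, e@B5, f@B1}  OUT={a@B4, a@B6, b@B1, b@B6, c@B3, c@B6, d@B4, e@B2, e@B5, f@B1}
  B8:  IN={a@B4, a@B6, b@B1, b@B6, c@B3, c@B6, d@B2, d@B4, e@B2, e@B5, f@B1}  OUT={a@B4, a@B6, b@B1, b@B6, c@B8, d@B2, d@B4, e@B2, e@B5, f@B1}

Merge at B5: IN[B5] = OUT[B4] = {a@B4, b@B1, c@B3, d@B4, e@B2, f@B1}
Applying B5's transfer function to that IN value gives OUT[B5] (row B5 above).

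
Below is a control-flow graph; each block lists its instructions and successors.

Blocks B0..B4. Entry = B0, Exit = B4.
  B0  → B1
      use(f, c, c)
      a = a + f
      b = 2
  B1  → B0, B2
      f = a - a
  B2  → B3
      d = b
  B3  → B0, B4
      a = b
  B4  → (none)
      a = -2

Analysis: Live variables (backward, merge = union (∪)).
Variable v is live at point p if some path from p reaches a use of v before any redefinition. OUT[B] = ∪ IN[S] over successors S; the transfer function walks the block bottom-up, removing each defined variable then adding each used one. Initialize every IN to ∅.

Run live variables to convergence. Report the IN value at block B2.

Answer: {b, c, f}

Derivation:
Fixpoint table:
  B0:   IN={a, c, f}   OUT={a, b, c}
  B1:   IN={a, b, c}   OUT={a, b, c, f}
  B2:   IN={b, c, f}   OUT={b, c, f}
  B3:   IN={b, c, f}   OUT={a, c, f}
  B4:   IN={}   OUT={}

Merge at B2: OUT[B2] = IN[B3] = {b, c, f}
Applying B2's transfer function to that OUT value gives IN[B2] (row B2 above).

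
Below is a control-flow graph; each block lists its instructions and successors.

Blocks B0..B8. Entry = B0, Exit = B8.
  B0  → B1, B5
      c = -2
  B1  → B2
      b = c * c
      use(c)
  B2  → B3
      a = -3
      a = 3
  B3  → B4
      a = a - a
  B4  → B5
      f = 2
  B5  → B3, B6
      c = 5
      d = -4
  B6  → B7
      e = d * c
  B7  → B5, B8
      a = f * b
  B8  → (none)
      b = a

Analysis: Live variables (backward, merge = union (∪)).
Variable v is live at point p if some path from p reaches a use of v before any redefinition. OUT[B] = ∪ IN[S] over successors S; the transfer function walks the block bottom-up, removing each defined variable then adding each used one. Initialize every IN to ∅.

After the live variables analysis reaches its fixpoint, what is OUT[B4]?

Fixpoint table:
  B0: | IN={a, b, f} | OUT={a, b, c, f}
  B1: | IN={c} | OUT={b}
  B2: | IN={b} | OUT={a, b}
  B3: | IN={a, b} | OUT={a, b}
  B4: | IN={a, b} | OUT={a, b, f}
  B5: | IN={a, b, f} | OUT={a, b, c, d, f}
  B6: | IN={b, c, d, f} | OUT={b, f}
  B7: | IN={b, f} | OUT={a, b, f}
  B8: | IN={a} | OUT={}

Merge at B4: OUT[B4] = IN[B5] = {a, b, f}

Answer: {a, b, f}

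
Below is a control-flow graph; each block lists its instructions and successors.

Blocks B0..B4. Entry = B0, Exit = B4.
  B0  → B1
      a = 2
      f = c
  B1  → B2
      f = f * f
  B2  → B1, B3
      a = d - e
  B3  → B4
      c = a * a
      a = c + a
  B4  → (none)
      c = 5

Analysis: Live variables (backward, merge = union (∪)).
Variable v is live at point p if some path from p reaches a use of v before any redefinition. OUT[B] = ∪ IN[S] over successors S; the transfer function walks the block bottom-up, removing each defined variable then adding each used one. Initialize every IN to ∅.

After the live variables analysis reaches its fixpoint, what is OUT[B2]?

Answer: {a, d, e, f}

Derivation:
Per-block solution:
  B0: | IN={c, d, e} | OUT={d, e, f}
  B1: | IN={d, e, f} | OUT={d, e, f}
  B2: | IN={d, e, f} | OUT={a, d, e, f}
  B3: | IN={a} | OUT={}
  B4: | IN={} | OUT={}

Merge at B2: OUT[B2] = IN[B1] ⊔ IN[B3] = {a, d, e, f}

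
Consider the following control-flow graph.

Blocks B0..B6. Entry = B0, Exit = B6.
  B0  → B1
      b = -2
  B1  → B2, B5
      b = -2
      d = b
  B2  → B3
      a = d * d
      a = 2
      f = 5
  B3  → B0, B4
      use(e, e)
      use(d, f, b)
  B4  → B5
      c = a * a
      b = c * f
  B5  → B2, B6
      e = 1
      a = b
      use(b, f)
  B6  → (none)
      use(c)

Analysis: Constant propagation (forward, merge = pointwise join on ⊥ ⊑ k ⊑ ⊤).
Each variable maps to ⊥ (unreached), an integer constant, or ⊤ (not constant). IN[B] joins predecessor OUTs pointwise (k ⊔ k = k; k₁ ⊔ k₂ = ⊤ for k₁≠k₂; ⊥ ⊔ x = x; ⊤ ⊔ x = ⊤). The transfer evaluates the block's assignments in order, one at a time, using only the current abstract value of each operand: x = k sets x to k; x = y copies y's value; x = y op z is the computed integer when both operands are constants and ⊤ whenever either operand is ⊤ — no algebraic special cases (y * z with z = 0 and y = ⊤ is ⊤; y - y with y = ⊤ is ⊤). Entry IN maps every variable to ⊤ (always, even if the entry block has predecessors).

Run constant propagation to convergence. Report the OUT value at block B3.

Answer: {a: 2, b: ⊤, c: ⊤, d: -2, e: ⊤, f: 5}

Derivation:
Converged values:
  B0:   IN=(all ⊤)   OUT={b:-2; rest ⊤}
  B1:   IN={b:-2; rest ⊤}   OUT={b:-2, d:-2; rest ⊤}
  B2:   IN={d:-2; rest ⊤}   OUT={a:2, d:-2, f:5; rest ⊤}
  B3:   IN={a:2, d:-2, f:5; rest ⊤}   OUT={a:2, d:-2, f:5; rest ⊤}
  B4:   IN={a:2, d:-2, f:5; rest ⊤}   OUT={a:2, b:20, c:4, d:-2, f:5; rest ⊤}
  B5:   IN={d:-2; rest ⊤}   OUT={d:-2, e:1; rest ⊤}
  B6:   IN={d:-2, e:1; rest ⊤}   OUT={d:-2, e:1; rest ⊤}

Merge at B3: IN[B3] = OUT[B2] = {a: 2, b: ⊤, c: ⊤, d: -2, e: ⊤, f: 5}
Applying B3's transfer function to that IN value gives OUT[B3] (row B3 above).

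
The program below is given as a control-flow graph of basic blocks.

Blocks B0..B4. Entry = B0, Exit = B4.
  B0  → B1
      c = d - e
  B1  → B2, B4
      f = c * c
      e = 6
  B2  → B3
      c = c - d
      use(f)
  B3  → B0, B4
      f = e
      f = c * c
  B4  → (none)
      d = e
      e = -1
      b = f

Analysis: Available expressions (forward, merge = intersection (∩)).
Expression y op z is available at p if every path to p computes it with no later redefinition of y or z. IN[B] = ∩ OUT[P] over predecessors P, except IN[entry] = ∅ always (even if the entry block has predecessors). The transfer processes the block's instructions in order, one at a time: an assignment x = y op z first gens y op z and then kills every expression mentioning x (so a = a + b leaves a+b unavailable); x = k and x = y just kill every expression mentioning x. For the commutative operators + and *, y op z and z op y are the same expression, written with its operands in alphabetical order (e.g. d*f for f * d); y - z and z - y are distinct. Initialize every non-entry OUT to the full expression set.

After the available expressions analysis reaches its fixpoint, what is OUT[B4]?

Converged values:
  B0:   IN={}   OUT={d-e}
  B1:   IN={d-e}   OUT={c*c}
  B2:   IN={c*c}   OUT={}
  B3:   IN={}   OUT={c*c}
  B4:   IN={c*c}   OUT={c*c}

Merge at B4: IN[B4] = OUT[B1] ∩ OUT[B3] = {c*c}
Applying B4's transfer function to that IN value gives OUT[B4] (row B4 above).

Answer: {c*c}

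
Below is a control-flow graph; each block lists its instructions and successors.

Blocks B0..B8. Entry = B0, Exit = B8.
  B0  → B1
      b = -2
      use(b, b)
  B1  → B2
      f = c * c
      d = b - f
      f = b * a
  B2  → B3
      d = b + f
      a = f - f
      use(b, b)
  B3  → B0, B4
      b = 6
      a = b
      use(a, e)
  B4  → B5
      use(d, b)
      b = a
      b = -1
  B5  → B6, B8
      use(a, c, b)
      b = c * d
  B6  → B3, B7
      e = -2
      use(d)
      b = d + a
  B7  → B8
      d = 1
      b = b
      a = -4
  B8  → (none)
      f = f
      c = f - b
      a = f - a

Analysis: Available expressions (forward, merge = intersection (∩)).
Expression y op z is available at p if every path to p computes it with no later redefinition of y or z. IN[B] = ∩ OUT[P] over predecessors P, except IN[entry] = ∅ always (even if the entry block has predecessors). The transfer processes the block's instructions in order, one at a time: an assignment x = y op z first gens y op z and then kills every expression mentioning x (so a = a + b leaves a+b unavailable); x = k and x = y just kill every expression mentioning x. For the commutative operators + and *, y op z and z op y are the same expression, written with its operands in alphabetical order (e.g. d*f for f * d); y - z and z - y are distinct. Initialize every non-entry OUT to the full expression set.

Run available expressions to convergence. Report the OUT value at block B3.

Answer: {c*c, f-f}

Working:
Fixpoint table:
  B0:   IN={}   OUT={}
  B1:   IN={}   OUT={a*b, c*c}
  B2:   IN={a*b, c*c}   OUT={b+f, c*c, f-f}
  B3:   IN={c*c, f-f}   OUT={c*c, f-f}
  B4:   IN={c*c, f-f}   OUT={c*c, f-f}
  B5:   IN={c*c, f-f}   OUT={c*c, c*d, f-f}
  B6:   IN={c*c, c*d, f-f}   OUT={a+d, c*c, c*d, f-f}
  B7:   IN={a+d, c*c, c*d, f-f}   OUT={c*c, f-f}
  B8:   IN={c*c, f-f}   OUT={f-b}

Merge at B3: IN[B3] = OUT[B2] ∩ OUT[B6] = {c*c, f-f}
Applying B3's transfer function to that IN value gives OUT[B3] (row B3 above).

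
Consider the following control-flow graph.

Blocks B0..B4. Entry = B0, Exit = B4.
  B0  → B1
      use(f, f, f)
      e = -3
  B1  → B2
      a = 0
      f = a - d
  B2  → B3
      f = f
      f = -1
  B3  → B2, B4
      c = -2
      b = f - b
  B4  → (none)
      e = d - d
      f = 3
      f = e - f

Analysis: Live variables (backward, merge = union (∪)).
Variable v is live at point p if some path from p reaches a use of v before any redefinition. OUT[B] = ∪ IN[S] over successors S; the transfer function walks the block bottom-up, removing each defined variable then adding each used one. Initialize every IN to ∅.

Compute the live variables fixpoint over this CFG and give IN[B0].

Per-block solution:
  B0:   IN={b, d, f}   OUT={b, d}
  B1:   IN={b, d}   OUT={b, d, f}
  B2:   IN={b, d, f}   OUT={b, d, f}
  B3:   IN={b, d, f}   OUT={b, d, f}
  B4:   IN={d}   OUT={}

Merge at B0: OUT[B0] = IN[B1] = {b, d}
Applying B0's transfer function to that OUT value gives IN[B0] (row B0 above).

Answer: {b, d, f}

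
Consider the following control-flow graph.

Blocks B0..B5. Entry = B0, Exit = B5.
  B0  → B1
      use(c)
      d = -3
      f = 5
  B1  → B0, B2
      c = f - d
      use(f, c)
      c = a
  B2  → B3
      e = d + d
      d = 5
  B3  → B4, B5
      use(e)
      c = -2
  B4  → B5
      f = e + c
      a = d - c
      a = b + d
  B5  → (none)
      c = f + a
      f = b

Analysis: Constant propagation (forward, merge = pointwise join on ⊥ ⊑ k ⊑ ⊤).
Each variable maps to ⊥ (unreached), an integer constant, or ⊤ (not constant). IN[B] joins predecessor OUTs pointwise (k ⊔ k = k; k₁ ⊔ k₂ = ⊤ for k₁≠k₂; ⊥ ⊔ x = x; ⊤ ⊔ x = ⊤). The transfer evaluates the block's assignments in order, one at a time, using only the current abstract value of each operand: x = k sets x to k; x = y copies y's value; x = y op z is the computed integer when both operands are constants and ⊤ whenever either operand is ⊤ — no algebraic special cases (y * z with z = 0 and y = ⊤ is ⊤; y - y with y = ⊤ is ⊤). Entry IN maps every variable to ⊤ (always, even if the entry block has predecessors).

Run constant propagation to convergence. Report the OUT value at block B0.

Fixpoint table:
  B0: | IN=(all ⊤) | OUT={d:-3, f:5; rest ⊤}
  B1: | IN={d:-3, f:5; rest ⊤} | OUT={d:-3, f:5; rest ⊤}
  B2: | IN={d:-3, f:5; rest ⊤} | OUT={d:5, e:-6, f:5; rest ⊤}
  B3: | IN={d:5, e:-6, f:5; rest ⊤} | OUT={c:-2, d:5, e:-6, f:5; rest ⊤}
  B4: | IN={c:-2, d:5, e:-6, f:5; rest ⊤} | OUT={c:-2, d:5, e:-6, f:-8; rest ⊤}
  B5: | IN={c:-2, d:5, e:-6; rest ⊤} | OUT={d:5, e:-6; rest ⊤}

Merge at B0 (entry node, so the boundary value (all ⊤) is joined with the incoming edge(s)): IN[B0] = (all ⊤) ⊔ OUT[B1] = {a: ⊤, b: ⊤, c: ⊤, d: ⊤, e: ⊤, f: ⊤}
Applying B0's transfer function to that IN value gives OUT[B0] (row B0 above).

Answer: {a: ⊤, b: ⊤, c: ⊤, d: -3, e: ⊤, f: 5}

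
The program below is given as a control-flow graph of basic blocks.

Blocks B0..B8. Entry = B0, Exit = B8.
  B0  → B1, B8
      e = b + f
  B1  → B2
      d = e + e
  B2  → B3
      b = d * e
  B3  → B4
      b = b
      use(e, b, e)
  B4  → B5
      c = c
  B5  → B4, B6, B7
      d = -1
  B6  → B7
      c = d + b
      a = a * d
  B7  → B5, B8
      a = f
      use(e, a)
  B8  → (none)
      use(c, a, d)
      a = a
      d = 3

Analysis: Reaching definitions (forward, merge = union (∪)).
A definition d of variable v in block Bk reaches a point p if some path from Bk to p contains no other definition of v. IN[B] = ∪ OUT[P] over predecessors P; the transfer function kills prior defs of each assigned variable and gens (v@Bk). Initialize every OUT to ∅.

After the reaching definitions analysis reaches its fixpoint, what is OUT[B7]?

Answer: {a@B7, b@B3, c@B4, c@B6, d@B5, e@B0}

Derivation:
Fixpoint table:
  B0: | IN={} | OUT={e@B0}
  B1: | IN={e@B0} | OUT={d@B1, e@B0}
  B2: | IN={d@B1, e@B0} | OUT={b@B2, d@B1, e@B0}
  B3: | IN={b@B2, d@B1, e@B0} | OUT={b@B3, d@B1, e@B0}
  B4: | IN={a@B7, b@B3, c@B4, c@B6, d@B1, d@B5, e@B0} | OUT={a@B7, b@B3, c@B4, d@B1, d@B5, e@B0}
  B5: | IN={a@B7, b@B3, c@B4, c@B6, d@B1, d@B5, e@B0} | OUT={a@B7, b@B3, c@B4, c@B6, d@B5, e@B0}
  B6: | IN={a@B7, b@B3, c@B4, c@B6, d@B5, e@B0} | OUT={a@B6, b@B3, c@B6, d@B5, e@B0}
  B7: | IN={a@B6, a@B7, b@B3, c@B4, c@B6, d@B5, e@B0} | OUT={a@B7, b@B3, c@B4, c@B6, d@B5, e@B0}
  B8: | IN={a@B7, b@B3, c@B4, c@B6, d@B5, e@B0} | OUT={a@B8, b@B3, c@B4, c@B6, d@B8, e@B0}

Merge at B7: IN[B7] = OUT[B5] ⊔ OUT[B6] = {a@B6, a@B7, b@B3, c@B4, c@B6, d@B5, e@B0}
Applying B7's transfer function to that IN value gives OUT[B7] (row B7 above).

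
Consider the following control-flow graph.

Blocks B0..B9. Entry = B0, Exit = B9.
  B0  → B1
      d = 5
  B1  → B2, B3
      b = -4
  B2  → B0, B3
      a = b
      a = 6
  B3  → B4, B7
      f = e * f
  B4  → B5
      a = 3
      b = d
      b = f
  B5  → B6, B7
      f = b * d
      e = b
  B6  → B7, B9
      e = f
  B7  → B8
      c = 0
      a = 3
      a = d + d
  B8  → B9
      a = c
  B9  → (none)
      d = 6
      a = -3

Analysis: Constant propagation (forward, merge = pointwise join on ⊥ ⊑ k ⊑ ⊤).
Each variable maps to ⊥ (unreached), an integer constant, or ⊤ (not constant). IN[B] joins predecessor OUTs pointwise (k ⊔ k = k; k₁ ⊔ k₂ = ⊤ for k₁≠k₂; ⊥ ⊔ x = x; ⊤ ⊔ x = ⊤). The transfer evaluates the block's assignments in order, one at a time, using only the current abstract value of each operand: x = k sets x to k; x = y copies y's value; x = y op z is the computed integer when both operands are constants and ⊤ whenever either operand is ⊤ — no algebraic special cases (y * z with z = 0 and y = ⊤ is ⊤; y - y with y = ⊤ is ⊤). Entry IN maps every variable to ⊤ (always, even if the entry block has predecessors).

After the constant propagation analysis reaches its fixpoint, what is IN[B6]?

Answer: {a: 3, b: ⊤, c: ⊤, d: 5, e: ⊤, f: ⊤}

Trace:
Per-block solution:
  B0:  IN=(all ⊤)  OUT={d:5; rest ⊤}
  B1:  IN={d:5; rest ⊤}  OUT={b:-4, d:5; rest ⊤}
  B2:  IN={b:-4, d:5; rest ⊤}  OUT={a:6, b:-4, d:5; rest ⊤}
  B3:  IN={b:-4, d:5; rest ⊤}  OUT={b:-4, d:5; rest ⊤}
  B4:  IN={b:-4, d:5; rest ⊤}  OUT={a:3, d:5; rest ⊤}
  B5:  IN={a:3, d:5; rest ⊤}  OUT={a:3, d:5; rest ⊤}
  B6:  IN={a:3, d:5; rest ⊤}  OUT={a:3, d:5; rest ⊤}
  B7:  IN={d:5; rest ⊤}  OUT={a:10, c:0, d:5; rest ⊤}
  B8:  IN={a:10, c:0, d:5; rest ⊤}  OUT={a:0, c:0, d:5; rest ⊤}
  B9:  IN={d:5; rest ⊤}  OUT={a:-3, d:6; rest ⊤}

Merge at B6: IN[B6] = OUT[B5] = {a: 3, b: ⊤, c: ⊤, d: 5, e: ⊤, f: ⊤}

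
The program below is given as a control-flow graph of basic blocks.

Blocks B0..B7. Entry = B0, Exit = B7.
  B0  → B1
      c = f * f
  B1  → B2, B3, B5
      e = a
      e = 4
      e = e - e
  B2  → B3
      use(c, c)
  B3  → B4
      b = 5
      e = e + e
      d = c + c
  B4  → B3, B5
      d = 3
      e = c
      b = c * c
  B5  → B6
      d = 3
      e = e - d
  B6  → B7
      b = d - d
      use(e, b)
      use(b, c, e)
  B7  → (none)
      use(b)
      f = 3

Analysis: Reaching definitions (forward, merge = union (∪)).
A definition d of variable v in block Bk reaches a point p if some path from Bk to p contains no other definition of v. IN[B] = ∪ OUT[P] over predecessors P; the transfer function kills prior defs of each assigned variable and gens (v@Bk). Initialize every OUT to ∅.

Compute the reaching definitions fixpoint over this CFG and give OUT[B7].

Fixpoint table:
  B0:  IN={}  OUT={c@B0}
  B1:  IN={c@B0}  OUT={c@B0, e@B1}
  B2:  IN={c@B0, e@B1}  OUT={c@B0, e@B1}
  B3:  IN={b@B4, c@B0, d@B4, e@B1, e@B4}  OUT={b@B3, c@B0, d@B3, e@B3}
  B4:  IN={b@B3, c@B0, d@B3, e@B3}  OUT={b@B4, c@B0, d@B4, e@B4}
  B5:  IN={b@B4, c@B0, d@B4, e@B1, e@B4}  OUT={b@B4, c@B0, d@B5, e@B5}
  B6:  IN={b@B4, c@B0, d@B5, e@B5}  OUT={b@B6, c@B0, d@B5, e@B5}
  B7:  IN={b@B6, c@B0, d@B5, e@B5}  OUT={b@B6, c@B0, d@B5, e@B5, f@B7}

Merge at B7: IN[B7] = OUT[B6] = {b@B6, c@B0, d@B5, e@B5}
Applying B7's transfer function to that IN value gives OUT[B7] (row B7 above).

Answer: {b@B6, c@B0, d@B5, e@B5, f@B7}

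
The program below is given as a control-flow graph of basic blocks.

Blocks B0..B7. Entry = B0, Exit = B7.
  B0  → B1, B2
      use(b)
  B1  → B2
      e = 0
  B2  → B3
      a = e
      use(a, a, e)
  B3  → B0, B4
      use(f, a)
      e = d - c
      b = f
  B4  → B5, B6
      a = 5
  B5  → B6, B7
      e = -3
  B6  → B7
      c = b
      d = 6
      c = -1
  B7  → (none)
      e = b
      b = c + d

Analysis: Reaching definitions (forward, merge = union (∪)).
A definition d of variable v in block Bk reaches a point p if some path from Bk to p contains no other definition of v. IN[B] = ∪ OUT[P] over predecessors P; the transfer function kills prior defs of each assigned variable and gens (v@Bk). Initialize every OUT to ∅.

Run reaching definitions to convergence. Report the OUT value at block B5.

Answer: {a@B4, b@B3, e@B5}

Derivation:
Fixpoint table:
  B0:   IN={a@B2, b@B3, e@B3}   OUT={a@B2, b@B3, e@B3}
  B1:   IN={a@B2, b@B3, e@B3}   OUT={a@B2, b@B3, e@B1}
  B2:   IN={a@B2, b@B3, e@B1, e@B3}   OUT={a@B2, b@B3, e@B1, e@B3}
  B3:   IN={a@B2, b@B3, e@B1, e@B3}   OUT={a@B2, b@B3, e@B3}
  B4:   IN={a@B2, b@B3, e@B3}   OUT={a@B4, b@B3, e@B3}
  B5:   IN={a@B4, b@B3, e@B3}   OUT={a@B4, b@B3, e@B5}
  B6:   IN={a@B4, b@B3, e@B3, e@B5}   OUT={a@B4, b@B3, c@B6, d@B6, e@B3, e@B5}
  B7:   IN={a@B4, b@B3, c@B6, d@B6, e@B3, e@B5}   OUT={a@B4, b@B7, c@B6, d@B6, e@B7}

Merge at B5: IN[B5] = OUT[B4] = {a@B4, b@B3, e@B3}
Applying B5's transfer function to that IN value gives OUT[B5] (row B5 above).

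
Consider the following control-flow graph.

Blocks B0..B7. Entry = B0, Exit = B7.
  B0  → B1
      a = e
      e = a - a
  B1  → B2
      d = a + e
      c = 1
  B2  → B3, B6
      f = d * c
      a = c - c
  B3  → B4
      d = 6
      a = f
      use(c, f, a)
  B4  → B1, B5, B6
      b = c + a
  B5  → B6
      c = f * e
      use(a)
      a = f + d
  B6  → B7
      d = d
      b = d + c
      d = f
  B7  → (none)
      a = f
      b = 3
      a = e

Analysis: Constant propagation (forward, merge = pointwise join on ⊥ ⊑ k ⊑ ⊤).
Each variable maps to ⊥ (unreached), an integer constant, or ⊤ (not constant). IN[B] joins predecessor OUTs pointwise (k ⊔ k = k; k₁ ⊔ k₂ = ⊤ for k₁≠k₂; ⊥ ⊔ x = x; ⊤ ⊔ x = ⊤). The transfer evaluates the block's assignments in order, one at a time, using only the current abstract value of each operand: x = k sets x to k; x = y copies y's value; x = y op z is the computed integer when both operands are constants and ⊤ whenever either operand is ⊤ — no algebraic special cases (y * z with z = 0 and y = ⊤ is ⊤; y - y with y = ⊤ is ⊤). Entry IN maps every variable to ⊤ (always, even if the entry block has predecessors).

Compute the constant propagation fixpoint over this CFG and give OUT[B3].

Fixpoint table:
  B0: | IN=(all ⊤) | OUT=(all ⊤)
  B1: | IN=(all ⊤) | OUT={c:1; rest ⊤}
  B2: | IN={c:1; rest ⊤} | OUT={a:0, c:1; rest ⊤}
  B3: | IN={a:0, c:1; rest ⊤} | OUT={c:1, d:6; rest ⊤}
  B4: | IN={c:1, d:6; rest ⊤} | OUT={c:1, d:6; rest ⊤}
  B5: | IN={c:1, d:6; rest ⊤} | OUT={d:6; rest ⊤}
  B6: | IN=(all ⊤) | OUT=(all ⊤)
  B7: | IN=(all ⊤) | OUT={b:3; rest ⊤}

Merge at B3: IN[B3] = OUT[B2] = {a: 0, b: ⊤, c: 1, d: ⊤, e: ⊤, f: ⊤}
Applying B3's transfer function to that IN value gives OUT[B3] (row B3 above).

Answer: {a: ⊤, b: ⊤, c: 1, d: 6, e: ⊤, f: ⊤}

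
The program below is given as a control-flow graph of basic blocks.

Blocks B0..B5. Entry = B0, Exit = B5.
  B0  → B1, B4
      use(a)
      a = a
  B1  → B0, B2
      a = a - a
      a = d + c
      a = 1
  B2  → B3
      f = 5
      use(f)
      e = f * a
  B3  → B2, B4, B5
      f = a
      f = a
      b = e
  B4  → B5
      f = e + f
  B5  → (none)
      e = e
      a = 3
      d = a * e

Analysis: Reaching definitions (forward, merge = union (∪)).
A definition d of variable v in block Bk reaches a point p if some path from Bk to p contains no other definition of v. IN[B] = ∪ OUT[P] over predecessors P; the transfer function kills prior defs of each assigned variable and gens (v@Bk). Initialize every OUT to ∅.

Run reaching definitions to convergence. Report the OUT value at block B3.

Answer: {a@B1, b@B3, e@B2, f@B3}

Derivation:
Converged values:
  B0:   IN={a@B1}   OUT={a@B0}
  B1:   IN={a@B0}   OUT={a@B1}
  B2:   IN={a@B1, b@B3, e@B2, f@B3}   OUT={a@B1, b@B3, e@B2, f@B2}
  B3:   IN={a@B1, b@B3, e@B2, f@B2}   OUT={a@B1, b@B3, e@B2, f@B3}
  B4:   IN={a@B0, a@B1, b@B3, e@B2, f@B3}   OUT={a@B0, a@B1, b@B3, e@B2, f@B4}
  B5:   IN={a@B0, a@B1, b@B3, e@B2, f@B3, f@B4}   OUT={a@B5, b@B3, d@B5, e@B5, f@B3, f@B4}

Merge at B3: IN[B3] = OUT[B2] = {a@B1, b@B3, e@B2, f@B2}
Applying B3's transfer function to that IN value gives OUT[B3] (row B3 above).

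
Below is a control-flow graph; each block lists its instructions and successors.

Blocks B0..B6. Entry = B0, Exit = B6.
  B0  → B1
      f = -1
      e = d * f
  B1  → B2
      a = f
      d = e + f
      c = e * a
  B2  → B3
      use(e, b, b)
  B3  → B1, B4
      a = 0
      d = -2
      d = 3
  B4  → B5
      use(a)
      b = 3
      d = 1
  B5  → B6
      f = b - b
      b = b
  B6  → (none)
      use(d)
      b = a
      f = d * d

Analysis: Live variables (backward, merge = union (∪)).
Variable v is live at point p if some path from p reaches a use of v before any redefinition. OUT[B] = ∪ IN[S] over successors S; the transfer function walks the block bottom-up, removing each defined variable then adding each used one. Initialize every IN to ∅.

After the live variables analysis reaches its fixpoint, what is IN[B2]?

Answer: {b, e, f}

Derivation:
Per-block solution:
  B0: | IN={b, d} | OUT={b, e, f}
  B1: | IN={b, e, f} | OUT={b, e, f}
  B2: | IN={b, e, f} | OUT={b, e, f}
  B3: | IN={b, e, f} | OUT={a, b, e, f}
  B4: | IN={a} | OUT={a, b, d}
  B5: | IN={a, b, d} | OUT={a, d}
  B6: | IN={a, d} | OUT={}

Merge at B2: OUT[B2] = IN[B3] = {b, e, f}
Applying B2's transfer function to that OUT value gives IN[B2] (row B2 above).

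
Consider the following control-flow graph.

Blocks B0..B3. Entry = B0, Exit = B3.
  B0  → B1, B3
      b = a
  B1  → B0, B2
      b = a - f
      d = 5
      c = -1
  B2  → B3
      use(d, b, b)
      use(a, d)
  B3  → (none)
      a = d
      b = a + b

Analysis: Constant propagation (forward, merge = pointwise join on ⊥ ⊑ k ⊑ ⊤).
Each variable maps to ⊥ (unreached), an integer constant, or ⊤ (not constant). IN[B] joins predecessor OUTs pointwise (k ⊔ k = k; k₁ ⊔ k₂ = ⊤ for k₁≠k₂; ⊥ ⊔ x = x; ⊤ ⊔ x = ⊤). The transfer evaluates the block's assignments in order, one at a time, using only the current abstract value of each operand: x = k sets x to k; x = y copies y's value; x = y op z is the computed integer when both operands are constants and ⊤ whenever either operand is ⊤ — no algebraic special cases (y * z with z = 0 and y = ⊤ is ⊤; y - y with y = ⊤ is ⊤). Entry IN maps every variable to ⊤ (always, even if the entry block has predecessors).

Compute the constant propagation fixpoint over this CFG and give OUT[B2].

Answer: {a: ⊤, b: ⊤, c: -1, d: 5, e: ⊤, f: ⊤}

Derivation:
Fixpoint table:
  B0:   IN=(all ⊤)   OUT=(all ⊤)
  B1:   IN=(all ⊤)   OUT={c:-1, d:5; rest ⊤}
  B2:   IN={c:-1, d:5; rest ⊤}   OUT={c:-1, d:5; rest ⊤}
  B3:   IN=(all ⊤)   OUT=(all ⊤)

Merge at B2: IN[B2] = OUT[B1] = {a: ⊤, b: ⊤, c: -1, d: 5, e: ⊤, f: ⊤}
Applying B2's transfer function to that IN value gives OUT[B2] (row B2 above).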